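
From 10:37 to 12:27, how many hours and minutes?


End time in minutes: 12×60 + 27 = 747
Start time in minutes: 10×60 + 37 = 637
Difference = 747 - 637 = 110 minutes
= 1 hours 50 minutes

1h 50m


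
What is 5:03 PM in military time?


17:03

Input: 5:03 PM
PM: 5 + 12 = 17


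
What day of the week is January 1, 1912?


Monday

Zeller's congruence:
q=1, m=13, k=11, j=19
h = (1 + ⌊13×14/5⌋ + 11 + ⌊11/4⌋ + ⌊19/4⌋ - 2×19) mod 7
= (1 + 36 + 11 + 2 + 4 - 38) mod 7
= 16 mod 7 = 2
h=2 → Monday


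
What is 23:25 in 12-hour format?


Hour: 23
23 - 12 = 11 → PM

11:25 PM


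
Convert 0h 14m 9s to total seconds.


Hours: 0 × 3600 = 0
Minutes: 14 × 60 = 840
Seconds: 9
Total = 0 + 840 + 9 = 849

849 seconds


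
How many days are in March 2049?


31 days

Month: March (month 3)
March has 31 days


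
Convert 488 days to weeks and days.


Weeks: 488 ÷ 7 = 69 remainder 5

69 weeks 5 days


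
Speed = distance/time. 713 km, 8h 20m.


Distance: 713 km
Time: 8h 20m = 500 min = 500/60 = 25/3 hours
Speed = 713 ÷ (25/3) = 713 × 3 / 25 = 2139/25 ≈ 85.6 km/h

85.6 km/h


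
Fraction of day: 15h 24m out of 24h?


Total minutes: 15×60 + 24 = 924
Day = 24×60 = 1440 minutes
Fraction = 924/1440 ≈ 0.6417
As a percentage: 924/1440 × 100 ≈ 64.17%

0.6417 (64.17%)


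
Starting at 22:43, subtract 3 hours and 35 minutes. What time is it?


19:08

Start: 1363 minutes from midnight
Subtract: 215 minutes
Remaining: 1363 - 215 = 1148
Hours: 19, Minutes: 8


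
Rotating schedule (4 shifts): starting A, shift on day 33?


Shift A

Shifts: A, B, C, D
Start: A (index 0)
Day 33: (0 + 33 - 1) mod 4
= 32 mod 4
= 0
Index 0 → shift A


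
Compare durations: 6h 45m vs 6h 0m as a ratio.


Duration 1: 405 minutes
Duration 2: 360 minutes
Ratio = 405:360
GCD = 45
Simplified = 9:8
As a decimal: 9/8 ≈ 1.13

9:8 (1.13)


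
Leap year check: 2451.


Rules: divisible by 4 AND (not by 100 OR by 400)
2451 ÷ 4 = 612 remainder 3 → not divisible by 4
Not divisible by 4 → not a leap year

No


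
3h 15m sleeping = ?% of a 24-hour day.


13.5%

Time: 195 minutes
Day: 1440 minutes
Percentage = (195/1440) × 100 ≈ 13.5%


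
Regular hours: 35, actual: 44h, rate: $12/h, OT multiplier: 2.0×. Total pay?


$636.00

Regular: 35h × $12 = $420.00
Overtime: 44 - 35 = 9h
OT pay: 9h × $12 × 2.0 = $216.00
Total = $420.00 + $216.00 = $636.00


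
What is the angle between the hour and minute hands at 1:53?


Hour hand = 1×30 + 53×0.5 = 56.5°
Minute hand = 53×6 = 318°
Difference = |56.5 - 318| = 261.5°
Since > 180°: 360 - 261.5 = 98.5°

98.5°


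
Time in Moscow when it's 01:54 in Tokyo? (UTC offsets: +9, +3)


19:54 (previous day)

Time difference = UTC+3 - UTC+9 = -6 hours
New hour = (1 -6) mod 24
= -5 mod 24 = 19
Minutes unchanged → 19:54; -5 < 0 → previous day


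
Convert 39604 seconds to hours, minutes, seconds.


Hours: 39604 ÷ 3600 = 11 remainder 4
Minutes: 4 ÷ 60 = 0 remainder 4
Seconds: 4

11h 0m 4s


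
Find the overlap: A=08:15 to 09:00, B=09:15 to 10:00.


0 minutes

Meeting A: 495-540 (in minutes from midnight)
Meeting B: 555-600
Overlap start = max(495, 555) = 555
Overlap end = min(540, 600) = 540
Overlap = max(0, 540 - 555) = 0 min


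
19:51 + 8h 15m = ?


Start: 1191 minutes from midnight
Add: 495 minutes
Total: 1686 minutes
Hours: 1686 ÷ 60 = 28 remainder 6
28 ≥ 24 → 28 - 24 = 4 (next day)

04:06 (next day)


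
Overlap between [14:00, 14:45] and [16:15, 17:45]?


Meeting A: 840-885 (in minutes from midnight)
Meeting B: 975-1065
Overlap start = max(840, 975) = 975
Overlap end = min(885, 1065) = 885
Overlap = max(0, 885 - 975) = 0 min

0 minutes


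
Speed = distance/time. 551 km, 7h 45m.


Distance: 551 km
Time: 7h 45m = 465 min = 465/60 = 31/4 hours
Speed = 551 ÷ (31/4) = 551 × 4 / 31 = 2204/31 ≈ 71.1 km/h

71.1 km/h


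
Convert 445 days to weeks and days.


63 weeks 4 days

Weeks: 445 ÷ 7 = 63 remainder 4


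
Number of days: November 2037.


30 days

Month: November (month 11)
November has 30 days


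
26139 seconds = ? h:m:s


7h 15m 39s

Hours: 26139 ÷ 3600 = 7 remainder 939
Minutes: 939 ÷ 60 = 15 remainder 39
Seconds: 39


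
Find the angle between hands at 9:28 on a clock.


Hour hand = 9×30 + 28×0.5 = 284.0°
Minute hand = 28×6 = 168°
Difference = |284.0 - 168| = 116.0°

116.0°


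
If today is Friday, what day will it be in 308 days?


Start: Friday (index 4)
(4 + 308) mod 7
= 312 mod 7
= 4
Index 4 → Friday

Friday


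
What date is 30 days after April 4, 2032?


May 4, 2032

Start: April 4, 2032
Add 30 days
April 4 → May 1: 30 - 4 + 1 = 27 days (30 - 27 = 3 left)
May 1 + 3 = May 4, 2032


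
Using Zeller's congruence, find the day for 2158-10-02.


Monday

Zeller's congruence:
q=2, m=10, k=58, j=21
h = (2 + ⌊13×11/5⌋ + 58 + ⌊58/4⌋ + ⌊21/4⌋ - 2×21) mod 7
= (2 + 28 + 58 + 14 + 5 - 42) mod 7
= 65 mod 7 = 2
h=2 → Monday


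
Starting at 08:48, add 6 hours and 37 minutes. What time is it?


Start: 528 minutes from midnight
Add: 397 minutes
Total: 925 minutes
Hours: 925 ÷ 60 = 15 remainder 25

15:25


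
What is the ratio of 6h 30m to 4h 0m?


Duration 1: 390 minutes
Duration 2: 240 minutes
Ratio = 390:240
GCD = 30
Simplified = 13:8
As a decimal: 13/8 ≈ 1.63

13:8 (1.63)


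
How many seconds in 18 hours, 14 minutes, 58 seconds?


Hours: 18 × 3600 = 64800
Minutes: 14 × 60 = 840
Seconds: 58
Total = 64800 + 840 + 58 = 65698

65698 seconds


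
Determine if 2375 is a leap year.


No

Rules: divisible by 4 AND (not by 100 OR by 400)
2375 ÷ 4 = 593 remainder 3 → not divisible by 4
Not divisible by 4 → not a leap year


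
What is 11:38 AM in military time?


Input: 11:38 AM
AM hour stays: 11

11:38


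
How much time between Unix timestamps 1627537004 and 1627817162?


Difference = 1627817162 - 1627537004 = 280158 seconds
In hours: 280158 / 3600 ≈ 77.8
In days: 280158 / 86400 ≈ 3.24

280158 seconds (77.8 hours / 3.24 days)


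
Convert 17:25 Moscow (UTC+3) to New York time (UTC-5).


09:25

Time difference = UTC-5 - UTC+3 = -8 hours
New hour = (17 -8) mod 24
= 9 mod 24 = 9
Minutes unchanged → 09:25


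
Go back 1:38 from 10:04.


Start: 604 minutes from midnight
Subtract: 98 minutes
Remaining: 604 - 98 = 506
Hours: 8, Minutes: 26

08:26


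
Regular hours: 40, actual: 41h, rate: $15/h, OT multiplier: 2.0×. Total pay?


$630.00

Regular: 40h × $15 = $600.00
Overtime: 41 - 40 = 1h
OT pay: 1h × $15 × 2.0 = $30.00
Total = $600.00 + $30.00 = $630.00


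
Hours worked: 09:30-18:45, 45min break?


Total time = (18×60+45) - (9×60+30)
= 1125 - 570 = 555 min
Minus break: 555 - 45 = 510 min
= 8h 30m

8h 30m (510 minutes)


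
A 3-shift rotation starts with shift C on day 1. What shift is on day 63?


Shifts: A, B, C
Start: C (index 2)
Day 63: (2 + 63 - 1) mod 3
= 64 mod 3
= 1
Index 1 → shift B

Shift B


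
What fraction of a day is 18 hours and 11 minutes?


0.7576 (75.76%)

Total minutes: 18×60 + 11 = 1091
Day = 24×60 = 1440 minutes
Fraction = 1091/1440 ≈ 0.7576
As a percentage: 1091/1440 × 100 ≈ 75.76%


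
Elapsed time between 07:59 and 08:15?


0h 16m

End time in minutes: 8×60 + 15 = 495
Start time in minutes: 7×60 + 59 = 479
Difference = 495 - 479 = 16 minutes
= 0 hours 16 minutes


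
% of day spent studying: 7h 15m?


Time: 435 minutes
Day: 1440 minutes
Percentage = (435/1440) × 100 ≈ 30.2%

30.2%


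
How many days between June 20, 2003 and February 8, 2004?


233 days

From June 20, 2003 to February 8, 2004
Rest of June 2003: 30 - 20 = 10
Full months: July 31, August 31, September 30, October 31, November 30, December 31, January 31
Days into February 2004: 8
Total = 10 + 31 + 31 + 30 + 31 + 30 + 31 + 31 + 8 = 233 days


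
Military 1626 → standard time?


Hour: 16
16 - 12 = 4 → PM

4:26 PM


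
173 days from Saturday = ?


Start: Saturday (index 5)
(5 + 173) mod 7
= 178 mod 7
= 3
Index 3 → Thursday

Thursday


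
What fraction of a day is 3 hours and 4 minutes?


0.1278 (12.78%)

Total minutes: 3×60 + 4 = 184
Day = 24×60 = 1440 minutes
Fraction = 184/1440 ≈ 0.1278
As a percentage: 184/1440 × 100 ≈ 12.78%


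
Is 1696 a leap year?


Yes

Rules: divisible by 4 AND (not by 100 OR by 400)
1696 ÷ 4 = 424 exactly → divisible by 4
1696 ÷ 100 = 16 remainder 96 → not divisible by 100
Divisible by 4 but not by 100 → leap year


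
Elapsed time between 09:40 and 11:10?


1h 30m

End time in minutes: 11×60 + 10 = 670
Start time in minutes: 9×60 + 40 = 580
Difference = 670 - 580 = 90 minutes
= 1 hours 30 minutes


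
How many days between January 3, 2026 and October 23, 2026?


293 days

From January 3, 2026 to October 23, 2026
Rest of January 2026: 31 - 3 = 28
Full months: February 2026 28, March 31, April 30, May 31, June 30, July 31, August 31, September 30
Days into October 2026: 23
Total = 28 + 28 + 31 + 30 + 31 + 30 + 31 + 31 + 30 + 23 = 293 days


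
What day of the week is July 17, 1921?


Sunday

Zeller's congruence:
q=17, m=7, k=21, j=19
h = (17 + ⌊13×8/5⌋ + 21 + ⌊21/4⌋ + ⌊19/4⌋ - 2×19) mod 7
= (17 + 20 + 21 + 5 + 4 - 38) mod 7
= 29 mod 7 = 1
h=1 → Sunday


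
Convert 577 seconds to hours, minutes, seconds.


Hours: 577 ÷ 3600 = 0 remainder 577
Minutes: 577 ÷ 60 = 9 remainder 37
Seconds: 37

0h 9m 37s


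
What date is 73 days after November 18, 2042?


January 30, 2043

Start: November 18, 2042
Add 73 days
November 18 → December 1: 30 - 18 + 1 = 13 days (73 - 13 = 60 left)
December 1 → January 1: 31 - 1 + 1 = 31 days (60 - 31 = 29 left)
January 1 + 29 = January 30, 2043


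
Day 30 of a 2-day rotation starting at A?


Shift B

Shifts: A, B
Start: A (index 0)
Day 30: (0 + 30 - 1) mod 2
= 29 mod 2
= 1
Index 1 → shift B


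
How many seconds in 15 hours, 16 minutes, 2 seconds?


Hours: 15 × 3600 = 54000
Minutes: 16 × 60 = 960
Seconds: 2
Total = 54000 + 960 + 2 = 54962

54962 seconds


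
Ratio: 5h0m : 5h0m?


Duration 1: 300 minutes
Duration 2: 300 minutes
Ratio = 300:300
GCD = 300
Simplified = 1:1
As a decimal: 1/1 = 1.00

1:1 (1.00)


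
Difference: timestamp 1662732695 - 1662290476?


Difference = 1662732695 - 1662290476 = 442219 seconds
In hours: 442219 / 3600 ≈ 122.8
In days: 442219 / 86400 ≈ 5.12

442219 seconds (122.8 hours / 5.12 days)


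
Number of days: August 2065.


Month: August (month 8)
August has 31 days

31 days


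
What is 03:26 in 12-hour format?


3:26 AM

Hour: 3
3 < 12 → AM


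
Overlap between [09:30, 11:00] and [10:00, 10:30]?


Meeting A: 570-660 (in minutes from midnight)
Meeting B: 600-630
Overlap start = max(570, 600) = 600
Overlap end = min(660, 630) = 630
Overlap = max(0, 630 - 600) = 30 min

30 minutes


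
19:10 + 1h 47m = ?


Start: 1150 minutes from midnight
Add: 107 minutes
Total: 1257 minutes
Hours: 1257 ÷ 60 = 20 remainder 57

20:57


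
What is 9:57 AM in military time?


09:57

Input: 9:57 AM
AM hour stays: 9


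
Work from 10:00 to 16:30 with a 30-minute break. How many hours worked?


Total time = (16×60+30) - (10×60+0)
= 990 - 600 = 390 min
Minus break: 390 - 30 = 360 min
= 6h 0m

6h 0m (360 minutes)


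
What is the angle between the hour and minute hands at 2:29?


99.5°

Hour hand = 2×30 + 29×0.5 = 74.5°
Minute hand = 29×6 = 174°
Difference = |74.5 - 174| = 99.5°


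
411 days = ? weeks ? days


58 weeks 5 days

Weeks: 411 ÷ 7 = 58 remainder 5


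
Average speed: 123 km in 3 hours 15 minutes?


37.8 km/h

Distance: 123 km
Time: 3h 15m = 195 min = 195/60 = 13/4 hours
Speed = 123 ÷ (13/4) = 123 × 4 / 13 = 492/13 ≈ 37.8 km/h


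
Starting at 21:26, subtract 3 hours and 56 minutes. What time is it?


Start: 1286 minutes from midnight
Subtract: 236 minutes
Remaining: 1286 - 236 = 1050
Hours: 17, Minutes: 30

17:30


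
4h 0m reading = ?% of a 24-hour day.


Time: 240 minutes
Day: 1440 minutes
Percentage = (240/1440) × 100 ≈ 16.7%

16.7%


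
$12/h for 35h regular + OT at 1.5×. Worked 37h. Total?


$456.00

Regular: 35h × $12 = $420.00
Overtime: 37 - 35 = 2h
OT pay: 2h × $12 × 1.5 = $36.00
Total = $420.00 + $36.00 = $456.00


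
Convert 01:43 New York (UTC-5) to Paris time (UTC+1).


07:43

Time difference = UTC+1 - UTC-5 = +6 hours
New hour = (1 + 6) mod 24
= 7 mod 24 = 7
Minutes unchanged → 07:43


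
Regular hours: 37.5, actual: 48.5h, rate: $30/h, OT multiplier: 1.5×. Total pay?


Regular: 37.5h × $30 = $1125.00
Overtime: 48.5 - 37.5 = 11.0h
OT pay: 11.0h × $30 × 1.5 = $495.00
Total = $1125.00 + $495.00 = $1620.00

$1620.00


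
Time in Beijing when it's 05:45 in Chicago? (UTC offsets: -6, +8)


Time difference = UTC+8 - UTC-6 = +14 hours
New hour = (5 + 14) mod 24
= 19 mod 24 = 19
Minutes unchanged → 19:45

19:45


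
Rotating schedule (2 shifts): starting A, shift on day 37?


Shift A

Shifts: A, B
Start: A (index 0)
Day 37: (0 + 37 - 1) mod 2
= 36 mod 2
= 0
Index 0 → shift A


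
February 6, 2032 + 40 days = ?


March 17, 2032

Start: February 6, 2032
Add 40 days
February 6 → March 1: 29 - 6 + 1 = 24 days (40 - 24 = 16 left)
March 1 + 16 = March 17, 2032


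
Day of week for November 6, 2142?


Tuesday

Zeller's congruence:
q=6, m=11, k=42, j=21
h = (6 + ⌊13×12/5⌋ + 42 + ⌊42/4⌋ + ⌊21/4⌋ - 2×21) mod 7
= (6 + 31 + 42 + 10 + 5 - 42) mod 7
= 52 mod 7 = 3
h=3 → Tuesday


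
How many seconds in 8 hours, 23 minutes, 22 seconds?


Hours: 8 × 3600 = 28800
Minutes: 23 × 60 = 1380
Seconds: 22
Total = 28800 + 1380 + 22 = 30202

30202 seconds


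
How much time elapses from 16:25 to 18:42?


2h 17m

End time in minutes: 18×60 + 42 = 1122
Start time in minutes: 16×60 + 25 = 985
Difference = 1122 - 985 = 137 minutes
= 2 hours 17 minutes


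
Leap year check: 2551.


Rules: divisible by 4 AND (not by 100 OR by 400)
2551 ÷ 4 = 637 remainder 3 → not divisible by 4
Not divisible by 4 → not a leap year

No


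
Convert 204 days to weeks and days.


29 weeks 1 days

Weeks: 204 ÷ 7 = 29 remainder 1


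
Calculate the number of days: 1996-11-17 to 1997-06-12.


From November 17, 1996 to June 12, 1997
Rest of November 1996: 30 - 17 = 13
Full months: December 31, January 31, February 1997 28, March 31, April 30, May 31
Days into June 1997: 12
Total = 13 + 31 + 31 + 28 + 31 + 30 + 31 + 12 = 207 days

207 days


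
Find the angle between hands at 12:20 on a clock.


Hour hand (12 ≡ 0 on the dial): 0×30 + 20×0.5 = 10.0°
Minute hand = 20×6 = 120°
Difference = |10.0 - 120| = 110.0°

110.0°


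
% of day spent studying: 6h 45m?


Time: 405 minutes
Day: 1440 minutes
Percentage = (405/1440) × 100 ≈ 28.1%

28.1%


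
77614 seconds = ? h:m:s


21h 33m 34s

Hours: 77614 ÷ 3600 = 21 remainder 2014
Minutes: 2014 ÷ 60 = 33 remainder 34
Seconds: 34


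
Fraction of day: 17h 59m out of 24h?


0.7493 (74.93%)

Total minutes: 17×60 + 59 = 1079
Day = 24×60 = 1440 minutes
Fraction = 1079/1440 ≈ 0.7493
As a percentage: 1079/1440 × 100 ≈ 74.93%


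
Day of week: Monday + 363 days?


Sunday

Start: Monday (index 0)
(0 + 363) mod 7
= 363 mod 7
= 6
Index 6 → Sunday


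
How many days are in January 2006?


31 days

Month: January (month 1)
January has 31 days


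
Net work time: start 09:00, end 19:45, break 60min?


9h 45m (585 minutes)

Total time = (19×60+45) - (9×60+0)
= 1185 - 540 = 645 min
Minus break: 645 - 60 = 585 min
= 9h 45m


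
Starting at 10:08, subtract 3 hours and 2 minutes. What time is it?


07:06

Start: 608 minutes from midnight
Subtract: 182 minutes
Remaining: 608 - 182 = 426
Hours: 7, Minutes: 6


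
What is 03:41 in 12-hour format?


Hour: 3
3 < 12 → AM

3:41 AM


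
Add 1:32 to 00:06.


01:38

Start: 6 minutes from midnight
Add: 92 minutes
Total: 98 minutes
Hours: 98 ÷ 60 = 1 remainder 38


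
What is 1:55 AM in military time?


01:55

Input: 1:55 AM
AM hour stays: 1


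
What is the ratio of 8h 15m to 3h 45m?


Duration 1: 495 minutes
Duration 2: 225 minutes
Ratio = 495:225
GCD = 45
Simplified = 11:5
As a decimal: 11/5 = 2.20

11:5 (2.20)


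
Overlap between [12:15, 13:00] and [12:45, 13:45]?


Meeting A: 735-780 (in minutes from midnight)
Meeting B: 765-825
Overlap start = max(735, 765) = 765
Overlap end = min(780, 825) = 780
Overlap = max(0, 780 - 765) = 15 min

15 minutes


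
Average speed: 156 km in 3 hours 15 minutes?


48.0 km/h

Distance: 156 km
Time: 3h 15m = 195 min = 195/60 = 13/4 hours
Speed = 156 ÷ (13/4) = 156 × 4 / 13 = 624/13 = 48.0 km/h


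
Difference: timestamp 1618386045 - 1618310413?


Difference = 1618386045 - 1618310413 = 75632 seconds
In hours: 75632 / 3600 ≈ 21.0
In days: 75632 / 86400 ≈ 0.88

75632 seconds (21.0 hours / 0.88 days)


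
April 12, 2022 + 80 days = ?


July 1, 2022

Start: April 12, 2022
Add 80 days
April 12 → May 1: 30 - 12 + 1 = 19 days (80 - 19 = 61 left)
May 1 → June 1: 31 - 1 + 1 = 31 days (61 - 31 = 30 left)
June 1 → July 1: 30 - 1 + 1 = 30 days (30 - 30 = 0 left)
Land exactly on July 1, 2022


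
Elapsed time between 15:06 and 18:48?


3h 42m

End time in minutes: 18×60 + 48 = 1128
Start time in minutes: 15×60 + 6 = 906
Difference = 1128 - 906 = 222 minutes
= 3 hours 42 minutes


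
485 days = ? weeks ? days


69 weeks 2 days

Weeks: 485 ÷ 7 = 69 remainder 2


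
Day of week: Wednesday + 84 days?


Start: Wednesday (index 2)
(2 + 84) mod 7
= 86 mod 7
= 2
Index 2 → Wednesday

Wednesday


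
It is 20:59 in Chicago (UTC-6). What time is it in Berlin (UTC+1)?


03:59 (next day)

Time difference = UTC+1 - UTC-6 = +7 hours
New hour = (20 + 7) mod 24
= 27 mod 24 = 3
Minutes unchanged → 03:59; 27 ≥ 24 → next day


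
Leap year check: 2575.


Rules: divisible by 4 AND (not by 100 OR by 400)
2575 ÷ 4 = 643 remainder 3 → not divisible by 4
Not divisible by 4 → not a leap year

No


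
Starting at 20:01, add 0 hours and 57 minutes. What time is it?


20:58

Start: 1201 minutes from midnight
Add: 57 minutes
Total: 1258 minutes
Hours: 1258 ÷ 60 = 20 remainder 58


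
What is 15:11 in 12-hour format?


3:11 PM

Hour: 15
15 - 12 = 3 → PM


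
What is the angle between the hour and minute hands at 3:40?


130.0°

Hour hand = 3×30 + 40×0.5 = 110.0°
Minute hand = 40×6 = 240°
Difference = |110.0 - 240| = 130.0°


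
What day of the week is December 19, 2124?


Tuesday

Zeller's congruence:
q=19, m=12, k=24, j=21
h = (19 + ⌊13×13/5⌋ + 24 + ⌊24/4⌋ + ⌊21/4⌋ - 2×21) mod 7
= (19 + 33 + 24 + 6 + 5 - 42) mod 7
= 45 mod 7 = 3
h=3 → Tuesday


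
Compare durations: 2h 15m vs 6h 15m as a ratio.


9:25 (0.36)

Duration 1: 135 minutes
Duration 2: 375 minutes
Ratio = 135:375
GCD = 15
Simplified = 9:25
As a decimal: 9/25 = 0.36


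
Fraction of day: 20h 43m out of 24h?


0.8632 (86.32%)

Total minutes: 20×60 + 43 = 1243
Day = 24×60 = 1440 minutes
Fraction = 1243/1440 ≈ 0.8632
As a percentage: 1243/1440 × 100 ≈ 86.32%


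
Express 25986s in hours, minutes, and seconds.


7h 13m 6s

Hours: 25986 ÷ 3600 = 7 remainder 786
Minutes: 786 ÷ 60 = 13 remainder 6
Seconds: 6


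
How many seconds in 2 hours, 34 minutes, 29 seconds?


Hours: 2 × 3600 = 7200
Minutes: 34 × 60 = 2040
Seconds: 29
Total = 7200 + 2040 + 29 = 9269

9269 seconds


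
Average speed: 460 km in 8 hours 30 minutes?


Distance: 460 km
Time: 8h 30m = 510 min = 510/60 = 17/2 hours
Speed = 460 ÷ (17/2) = 460 × 2 / 17 = 920/17 ≈ 54.1 km/h

54.1 km/h


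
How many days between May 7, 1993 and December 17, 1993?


224 days

From May 7, 1993 to December 17, 1993
Rest of May 1993: 31 - 7 = 24
Full months: June 30, July 31, August 31, September 30, October 31, November 30
Days into December 1993: 17
Total = 24 + 30 + 31 + 31 + 30 + 31 + 30 + 17 = 224 days


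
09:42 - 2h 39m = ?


07:03

Start: 582 minutes from midnight
Subtract: 159 minutes
Remaining: 582 - 159 = 423
Hours: 7, Minutes: 3


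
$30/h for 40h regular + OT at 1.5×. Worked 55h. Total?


$1875.00

Regular: 40h × $30 = $1200.00
Overtime: 55 - 40 = 15h
OT pay: 15h × $30 × 1.5 = $675.00
Total = $1200.00 + $675.00 = $1875.00


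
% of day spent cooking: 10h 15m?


Time: 615 minutes
Day: 1440 minutes
Percentage = (615/1440) × 100 ≈ 42.7%

42.7%


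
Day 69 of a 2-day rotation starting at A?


Shift A

Shifts: A, B
Start: A (index 0)
Day 69: (0 + 69 - 1) mod 2
= 68 mod 2
= 0
Index 0 → shift A


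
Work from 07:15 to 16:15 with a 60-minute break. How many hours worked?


Total time = (16×60+15) - (7×60+15)
= 975 - 435 = 540 min
Minus break: 540 - 60 = 480 min
= 8h 0m

8h 0m (480 minutes)


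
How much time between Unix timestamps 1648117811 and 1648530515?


Difference = 1648530515 - 1648117811 = 412704 seconds
In hours: 412704 / 3600 ≈ 114.6
In days: 412704 / 86400 ≈ 4.78

412704 seconds (114.6 hours / 4.78 days)


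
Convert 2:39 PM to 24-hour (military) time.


Input: 2:39 PM
PM: 2 + 12 = 14

14:39


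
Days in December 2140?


31 days

Month: December (month 12)
December has 31 days


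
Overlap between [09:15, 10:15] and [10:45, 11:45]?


0 minutes

Meeting A: 555-615 (in minutes from midnight)
Meeting B: 645-705
Overlap start = max(555, 645) = 645
Overlap end = min(615, 705) = 615
Overlap = max(0, 615 - 645) = 0 min


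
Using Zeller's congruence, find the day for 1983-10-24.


Monday

Zeller's congruence:
q=24, m=10, k=83, j=19
h = (24 + ⌊13×11/5⌋ + 83 + ⌊83/4⌋ + ⌊19/4⌋ - 2×19) mod 7
= (24 + 28 + 83 + 20 + 4 - 38) mod 7
= 121 mod 7 = 2
h=2 → Monday


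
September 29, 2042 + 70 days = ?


December 8, 2042

Start: September 29, 2042
Add 70 days
September 29 → October 1: 30 - 29 + 1 = 2 days (70 - 2 = 68 left)
October 1 → November 1: 31 - 1 + 1 = 31 days (68 - 31 = 37 left)
November 1 → December 1: 30 - 1 + 1 = 30 days (37 - 30 = 7 left)
December 1 + 7 = December 8, 2042


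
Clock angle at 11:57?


16.5°

Hour hand = 11×30 + 57×0.5 = 358.5°
Minute hand = 57×6 = 342°
Difference = |358.5 - 342| = 16.5°


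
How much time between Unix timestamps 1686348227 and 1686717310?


Difference = 1686717310 - 1686348227 = 369083 seconds
In hours: 369083 / 3600 ≈ 102.5
In days: 369083 / 86400 ≈ 4.27

369083 seconds (102.5 hours / 4.27 days)


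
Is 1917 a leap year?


No

Rules: divisible by 4 AND (not by 100 OR by 400)
1917 ÷ 4 = 479 remainder 1 → not divisible by 4
Not divisible by 4 → not a leap year


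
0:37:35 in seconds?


Hours: 0 × 3600 = 0
Minutes: 37 × 60 = 2220
Seconds: 35
Total = 0 + 2220 + 35 = 2255

2255 seconds


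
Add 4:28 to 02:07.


06:35

Start: 127 minutes from midnight
Add: 268 minutes
Total: 395 minutes
Hours: 395 ÷ 60 = 6 remainder 35


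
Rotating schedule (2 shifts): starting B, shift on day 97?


Shift B

Shifts: A, B
Start: B (index 1)
Day 97: (1 + 97 - 1) mod 2
= 97 mod 2
= 1
Index 1 → shift B


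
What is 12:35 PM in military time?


12:35

Input: 12:35 PM
12 PM → 12 (noon)


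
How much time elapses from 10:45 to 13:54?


End time in minutes: 13×60 + 54 = 834
Start time in minutes: 10×60 + 45 = 645
Difference = 834 - 645 = 189 minutes
= 3 hours 9 minutes

3h 9m


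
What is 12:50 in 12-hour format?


12:50 PM

Hour: 12
12 → 12 PM (noon)


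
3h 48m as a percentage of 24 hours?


0.1583 (15.83%)

Total minutes: 3×60 + 48 = 228
Day = 24×60 = 1440 minutes
Fraction = 228/1440 ≈ 0.1583
As a percentage: 228/1440 × 100 ≈ 15.83%


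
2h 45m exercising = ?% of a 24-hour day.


11.5%

Time: 165 minutes
Day: 1440 minutes
Percentage = (165/1440) × 100 ≈ 11.5%


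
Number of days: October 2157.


Month: October (month 10)
October has 31 days

31 days


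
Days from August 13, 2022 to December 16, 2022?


125 days

From August 13, 2022 to December 16, 2022
Rest of August 2022: 31 - 13 = 18
Full months: September 30, October 31, November 30
Days into December 2022: 16
Total = 18 + 30 + 31 + 30 + 16 = 125 days


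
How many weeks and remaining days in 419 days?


59 weeks 6 days

Weeks: 419 ÷ 7 = 59 remainder 6


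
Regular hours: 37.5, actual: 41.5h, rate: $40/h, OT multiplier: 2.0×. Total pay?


$1820.00

Regular: 37.5h × $40 = $1500.00
Overtime: 41.5 - 37.5 = 4.0h
OT pay: 4.0h × $40 × 2.0 = $320.00
Total = $1500.00 + $320.00 = $1820.00


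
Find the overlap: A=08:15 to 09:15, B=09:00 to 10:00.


Meeting A: 495-555 (in minutes from midnight)
Meeting B: 540-600
Overlap start = max(495, 540) = 540
Overlap end = min(555, 600) = 555
Overlap = max(0, 555 - 540) = 15 min

15 minutes


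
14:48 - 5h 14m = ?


Start: 888 minutes from midnight
Subtract: 314 minutes
Remaining: 888 - 314 = 574
Hours: 9, Minutes: 34

09:34


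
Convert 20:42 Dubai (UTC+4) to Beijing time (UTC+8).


Time difference = UTC+8 - UTC+4 = +4 hours
New hour = (20 + 4) mod 24
= 24 mod 24 = 0
Minutes unchanged → 00:42; 24 ≥ 24 → next day

00:42 (next day)


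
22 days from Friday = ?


Start: Friday (index 4)
(4 + 22) mod 7
= 26 mod 7
= 5
Index 5 → Saturday

Saturday


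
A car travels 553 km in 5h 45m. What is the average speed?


Distance: 553 km
Time: 5h 45m = 345 min = 345/60 = 23/4 hours
Speed = 553 ÷ (23/4) = 553 × 4 / 23 = 2212/23 ≈ 96.2 km/h

96.2 km/h


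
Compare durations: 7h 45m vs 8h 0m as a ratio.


31:32 (0.97)

Duration 1: 465 minutes
Duration 2: 480 minutes
Ratio = 465:480
GCD = 15
Simplified = 31:32
As a decimal: 31/32 ≈ 0.97


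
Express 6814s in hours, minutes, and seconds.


Hours: 6814 ÷ 3600 = 1 remainder 3214
Minutes: 3214 ÷ 60 = 53 remainder 34
Seconds: 34

1h 53m 34s


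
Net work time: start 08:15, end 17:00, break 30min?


Total time = (17×60+0) - (8×60+15)
= 1020 - 495 = 525 min
Minus break: 525 - 30 = 495 min
= 8h 15m

8h 15m (495 minutes)


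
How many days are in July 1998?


31 days

Month: July (month 7)
July has 31 days


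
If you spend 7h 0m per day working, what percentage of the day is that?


Time: 420 minutes
Day: 1440 minutes
Percentage = (420/1440) × 100 ≈ 29.2%

29.2%


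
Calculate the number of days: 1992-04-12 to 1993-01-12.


275 days

From April 12, 1992 to January 12, 1993
Rest of April 1992: 30 - 12 = 18
Full months: May 31, June 30, July 31, August 31, September 30, October 31, November 30, December 31
Days into January 1993: 12
Total = 18 + 31 + 30 + 31 + 31 + 30 + 31 + 30 + 31 + 12 = 275 days


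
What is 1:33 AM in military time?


Input: 1:33 AM
AM hour stays: 1

01:33


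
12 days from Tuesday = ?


Start: Tuesday (index 1)
(1 + 12) mod 7
= 13 mod 7
= 6
Index 6 → Sunday

Sunday


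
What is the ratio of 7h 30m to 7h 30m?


Duration 1: 450 minutes
Duration 2: 450 minutes
Ratio = 450:450
GCD = 450
Simplified = 1:1
As a decimal: 1/1 = 1.00

1:1 (1.00)


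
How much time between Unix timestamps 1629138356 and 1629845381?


Difference = 1629845381 - 1629138356 = 707025 seconds
In hours: 707025 / 3600 ≈ 196.4
In days: 707025 / 86400 ≈ 8.18

707025 seconds (196.4 hours / 8.18 days)


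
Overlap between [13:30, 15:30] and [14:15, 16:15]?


Meeting A: 810-930 (in minutes from midnight)
Meeting B: 855-975
Overlap start = max(810, 855) = 855
Overlap end = min(930, 975) = 930
Overlap = max(0, 930 - 855) = 75 min

75 minutes


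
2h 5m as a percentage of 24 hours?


0.0868 (8.68%)

Total minutes: 2×60 + 5 = 125
Day = 24×60 = 1440 minutes
Fraction = 125/1440 ≈ 0.0868
As a percentage: 125/1440 × 100 ≈ 8.68%


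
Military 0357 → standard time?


Hour: 3
3 < 12 → AM

3:57 AM


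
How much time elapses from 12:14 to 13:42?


End time in minutes: 13×60 + 42 = 822
Start time in minutes: 12×60 + 14 = 734
Difference = 822 - 734 = 88 minutes
= 1 hours 28 minutes

1h 28m


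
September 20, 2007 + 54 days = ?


November 13, 2007

Start: September 20, 2007
Add 54 days
September 20 → October 1: 30 - 20 + 1 = 11 days (54 - 11 = 43 left)
October 1 → November 1: 31 - 1 + 1 = 31 days (43 - 31 = 12 left)
November 1 + 12 = November 13, 2007


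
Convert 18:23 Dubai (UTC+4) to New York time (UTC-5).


Time difference = UTC-5 - UTC+4 = -9 hours
New hour = (18 -9) mod 24
= 9 mod 24 = 9
Minutes unchanged → 09:23

09:23


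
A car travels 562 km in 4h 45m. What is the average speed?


Distance: 562 km
Time: 4h 45m = 285 min = 285/60 = 19/4 hours
Speed = 562 ÷ (19/4) = 562 × 4 / 19 = 2248/19 ≈ 118.3 km/h

118.3 km/h


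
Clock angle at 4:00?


Hour hand = 4×30 + 0×0.5 = 120.0°
Minute hand = 0×6 = 0°
Difference = |120.0 - 0| = 120.0°

120.0°


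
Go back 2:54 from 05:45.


Start: 345 minutes from midnight
Subtract: 174 minutes
Remaining: 345 - 174 = 171
Hours: 2, Minutes: 51

02:51


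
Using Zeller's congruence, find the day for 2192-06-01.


Friday

Zeller's congruence:
q=1, m=6, k=92, j=21
h = (1 + ⌊13×7/5⌋ + 92 + ⌊92/4⌋ + ⌊21/4⌋ - 2×21) mod 7
= (1 + 18 + 92 + 23 + 5 - 42) mod 7
= 97 mod 7 = 6
h=6 → Friday


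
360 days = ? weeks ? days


51 weeks 3 days

Weeks: 360 ÷ 7 = 51 remainder 3


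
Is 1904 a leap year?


Rules: divisible by 4 AND (not by 100 OR by 400)
1904 ÷ 4 = 476 exactly → divisible by 4
1904 ÷ 100 = 19 remainder 4 → not divisible by 100
Divisible by 4 but not by 100 → leap year

Yes


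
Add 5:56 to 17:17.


Start: 1037 minutes from midnight
Add: 356 minutes
Total: 1393 minutes
Hours: 1393 ÷ 60 = 23 remainder 13

23:13


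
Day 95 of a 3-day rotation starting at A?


Shifts: A, B, C
Start: A (index 0)
Day 95: (0 + 95 - 1) mod 3
= 94 mod 3
= 1
Index 1 → shift B

Shift B


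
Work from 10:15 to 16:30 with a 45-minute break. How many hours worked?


Total time = (16×60+30) - (10×60+15)
= 990 - 615 = 375 min
Minus break: 375 - 45 = 330 min
= 5h 30m

5h 30m (330 minutes)


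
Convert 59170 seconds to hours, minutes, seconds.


16h 26m 10s

Hours: 59170 ÷ 3600 = 16 remainder 1570
Minutes: 1570 ÷ 60 = 26 remainder 10
Seconds: 10


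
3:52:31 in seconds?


13951 seconds

Hours: 3 × 3600 = 10800
Minutes: 52 × 60 = 3120
Seconds: 31
Total = 10800 + 3120 + 31 = 13951


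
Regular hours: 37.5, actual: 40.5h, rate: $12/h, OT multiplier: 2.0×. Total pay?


Regular: 37.5h × $12 = $450.00
Overtime: 40.5 - 37.5 = 3.0h
OT pay: 3.0h × $12 × 2.0 = $72.00
Total = $450.00 + $72.00 = $522.00

$522.00


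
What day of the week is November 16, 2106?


Tuesday

Zeller's congruence:
q=16, m=11, k=6, j=21
h = (16 + ⌊13×12/5⌋ + 6 + ⌊6/4⌋ + ⌊21/4⌋ - 2×21) mod 7
= (16 + 31 + 6 + 1 + 5 - 42) mod 7
= 17 mod 7 = 3
h=3 → Tuesday


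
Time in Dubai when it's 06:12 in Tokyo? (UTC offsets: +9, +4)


Time difference = UTC+4 - UTC+9 = -5 hours
New hour = (6 -5) mod 24
= 1 mod 24 = 1
Minutes unchanged → 01:12

01:12


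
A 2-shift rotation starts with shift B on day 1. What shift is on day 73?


Shifts: A, B
Start: B (index 1)
Day 73: (1 + 73 - 1) mod 2
= 73 mod 2
= 1
Index 1 → shift B

Shift B


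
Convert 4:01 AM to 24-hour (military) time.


04:01

Input: 4:01 AM
AM hour stays: 4


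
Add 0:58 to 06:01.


Start: 361 minutes from midnight
Add: 58 minutes
Total: 419 minutes
Hours: 419 ÷ 60 = 6 remainder 59

06:59


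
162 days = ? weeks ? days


23 weeks 1 days

Weeks: 162 ÷ 7 = 23 remainder 1


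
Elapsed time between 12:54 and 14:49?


End time in minutes: 14×60 + 49 = 889
Start time in minutes: 12×60 + 54 = 774
Difference = 889 - 774 = 115 minutes
= 1 hours 55 minutes

1h 55m


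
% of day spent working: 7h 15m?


30.2%

Time: 435 minutes
Day: 1440 minutes
Percentage = (435/1440) × 100 ≈ 30.2%


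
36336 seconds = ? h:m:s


Hours: 36336 ÷ 3600 = 10 remainder 336
Minutes: 336 ÷ 60 = 5 remainder 36
Seconds: 36

10h 5m 36s


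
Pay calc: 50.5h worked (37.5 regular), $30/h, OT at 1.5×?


Regular: 37.5h × $30 = $1125.00
Overtime: 50.5 - 37.5 = 13.0h
OT pay: 13.0h × $30 × 1.5 = $585.00
Total = $1125.00 + $585.00 = $1710.00

$1710.00


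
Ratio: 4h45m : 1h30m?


19:6 (3.17)

Duration 1: 285 minutes
Duration 2: 90 minutes
Ratio = 285:90
GCD = 15
Simplified = 19:6
As a decimal: 19/6 ≈ 3.17


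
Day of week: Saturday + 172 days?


Wednesday

Start: Saturday (index 5)
(5 + 172) mod 7
= 177 mod 7
= 2
Index 2 → Wednesday


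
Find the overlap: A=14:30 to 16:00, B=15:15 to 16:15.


Meeting A: 870-960 (in minutes from midnight)
Meeting B: 915-975
Overlap start = max(870, 915) = 915
Overlap end = min(960, 975) = 960
Overlap = max(0, 960 - 915) = 45 min

45 minutes


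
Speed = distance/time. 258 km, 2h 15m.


114.7 km/h

Distance: 258 km
Time: 2h 15m = 135 min = 135/60 = 9/4 hours
Speed = 258 ÷ (9/4) = 258 × 4 / 9 = 1032/9 ≈ 114.7 km/h


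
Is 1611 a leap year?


Rules: divisible by 4 AND (not by 100 OR by 400)
1611 ÷ 4 = 402 remainder 3 → not divisible by 4
Not divisible by 4 → not a leap year

No


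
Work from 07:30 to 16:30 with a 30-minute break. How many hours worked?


Total time = (16×60+30) - (7×60+30)
= 990 - 450 = 540 min
Minus break: 540 - 30 = 510 min
= 8h 30m

8h 30m (510 minutes)


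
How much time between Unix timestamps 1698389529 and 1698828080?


438551 seconds (121.8 hours / 5.08 days)

Difference = 1698828080 - 1698389529 = 438551 seconds
In hours: 438551 / 3600 ≈ 121.8
In days: 438551 / 86400 ≈ 5.08


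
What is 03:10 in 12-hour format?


3:10 AM

Hour: 3
3 < 12 → AM


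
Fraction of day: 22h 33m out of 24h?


Total minutes: 22×60 + 33 = 1353
Day = 24×60 = 1440 minutes
Fraction = 1353/1440 ≈ 0.9396
As a percentage: 1353/1440 × 100 ≈ 93.96%

0.9396 (93.96%)


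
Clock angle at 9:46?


Hour hand = 9×30 + 46×0.5 = 293.0°
Minute hand = 46×6 = 276°
Difference = |293.0 - 276| = 17.0°

17.0°


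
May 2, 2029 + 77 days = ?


July 18, 2029

Start: May 2, 2029
Add 77 days
May 2 → June 1: 31 - 2 + 1 = 30 days (77 - 30 = 47 left)
June 1 → July 1: 30 - 1 + 1 = 30 days (47 - 30 = 17 left)
July 1 + 17 = July 18, 2029


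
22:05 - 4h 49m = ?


17:16

Start: 1325 minutes from midnight
Subtract: 289 minutes
Remaining: 1325 - 289 = 1036
Hours: 17, Minutes: 16


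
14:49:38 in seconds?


Hours: 14 × 3600 = 50400
Minutes: 49 × 60 = 2940
Seconds: 38
Total = 50400 + 2940 + 38 = 53378

53378 seconds


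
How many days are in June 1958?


30 days

Month: June (month 6)
June has 30 days


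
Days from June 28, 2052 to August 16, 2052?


From June 28, 2052 to August 16, 2052
Rest of June 2052: 30 - 28 = 2
Full months: July 31
Days into August 2052: 16
Total = 2 + 31 + 16 = 49 days

49 days


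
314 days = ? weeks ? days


44 weeks 6 days

Weeks: 314 ÷ 7 = 44 remainder 6


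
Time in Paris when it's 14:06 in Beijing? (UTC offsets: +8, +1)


07:06

Time difference = UTC+1 - UTC+8 = -7 hours
New hour = (14 -7) mod 24
= 7 mod 24 = 7
Minutes unchanged → 07:06


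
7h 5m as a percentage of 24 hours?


Total minutes: 7×60 + 5 = 425
Day = 24×60 = 1440 minutes
Fraction = 425/1440 ≈ 0.2951
As a percentage: 425/1440 × 100 ≈ 29.51%

0.2951 (29.51%)


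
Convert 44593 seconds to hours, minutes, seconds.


12h 23m 13s

Hours: 44593 ÷ 3600 = 12 remainder 1393
Minutes: 1393 ÷ 60 = 23 remainder 13
Seconds: 13


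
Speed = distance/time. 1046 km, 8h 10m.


Distance: 1046 km
Time: 8h 10m = 490 min = 490/60 = 49/6 hours
Speed = 1046 ÷ (49/6) = 1046 × 6 / 49 = 6276/49 ≈ 128.1 km/h

128.1 km/h


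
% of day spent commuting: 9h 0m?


Time: 540 minutes
Day: 1440 minutes
Percentage = (540/1440) × 100 = 37.5%

37.5%


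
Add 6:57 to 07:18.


14:15

Start: 438 minutes from midnight
Add: 417 minutes
Total: 855 minutes
Hours: 855 ÷ 60 = 14 remainder 15


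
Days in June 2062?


Month: June (month 6)
June has 30 days

30 days


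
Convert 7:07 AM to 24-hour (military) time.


Input: 7:07 AM
AM hour stays: 7

07:07


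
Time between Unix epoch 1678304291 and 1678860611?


Difference = 1678860611 - 1678304291 = 556320 seconds
In hours: 556320 / 3600 ≈ 154.5
In days: 556320 / 86400 ≈ 6.44

556320 seconds (154.5 hours / 6.44 days)


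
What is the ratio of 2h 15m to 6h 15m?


Duration 1: 135 minutes
Duration 2: 375 minutes
Ratio = 135:375
GCD = 15
Simplified = 9:25
As a decimal: 9/25 = 0.36

9:25 (0.36)


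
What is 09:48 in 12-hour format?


Hour: 9
9 < 12 → AM

9:48 AM


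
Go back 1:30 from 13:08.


11:38

Start: 788 minutes from midnight
Subtract: 90 minutes
Remaining: 788 - 90 = 698
Hours: 11, Minutes: 38


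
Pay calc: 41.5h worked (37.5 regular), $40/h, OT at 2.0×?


$1820.00

Regular: 37.5h × $40 = $1500.00
Overtime: 41.5 - 37.5 = 4.0h
OT pay: 4.0h × $40 × 2.0 = $320.00
Total = $1500.00 + $320.00 = $1820.00


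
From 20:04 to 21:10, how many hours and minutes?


End time in minutes: 21×60 + 10 = 1270
Start time in minutes: 20×60 + 4 = 1204
Difference = 1270 - 1204 = 66 minutes
= 1 hours 6 minutes

1h 6m


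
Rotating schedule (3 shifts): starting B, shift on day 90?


Shifts: A, B, C
Start: B (index 1)
Day 90: (1 + 90 - 1) mod 3
= 90 mod 3
= 0
Index 0 → shift A

Shift A


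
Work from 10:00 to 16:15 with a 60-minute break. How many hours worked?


5h 15m (315 minutes)

Total time = (16×60+15) - (10×60+0)
= 975 - 600 = 375 min
Minus break: 375 - 60 = 315 min
= 5h 15m


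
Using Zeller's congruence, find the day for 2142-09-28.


Zeller's congruence:
q=28, m=9, k=42, j=21
h = (28 + ⌊13×10/5⌋ + 42 + ⌊42/4⌋ + ⌊21/4⌋ - 2×21) mod 7
= (28 + 26 + 42 + 10 + 5 - 42) mod 7
= 69 mod 7 = 6
h=6 → Friday

Friday


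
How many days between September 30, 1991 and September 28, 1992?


364 days

From September 30, 1991 to September 28, 1992
Rest of September 1991: 30 - 30 = 0
Full months: October 31, November 30, December 31, January 31, February 1992 29, March 31, April 30, May 31, June 30, July 31, August 31
Days into September 1992: 28
Total = 0 + 31 + 30 + 31 + 31 + 29 + 31 + 30 + 31 + 30 + 31 + 31 + 28 = 364 days


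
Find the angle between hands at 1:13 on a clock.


41.5°

Hour hand = 1×30 + 13×0.5 = 36.5°
Minute hand = 13×6 = 78°
Difference = |36.5 - 78| = 41.5°


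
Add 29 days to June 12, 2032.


July 11, 2032

Start: June 12, 2032
Add 29 days
June 12 → July 1: 30 - 12 + 1 = 19 days (29 - 19 = 10 left)
July 1 + 10 = July 11, 2032


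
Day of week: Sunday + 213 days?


Wednesday

Start: Sunday (index 6)
(6 + 213) mod 7
= 219 mod 7
= 2
Index 2 → Wednesday


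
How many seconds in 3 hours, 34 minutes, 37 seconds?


Hours: 3 × 3600 = 10800
Minutes: 34 × 60 = 2040
Seconds: 37
Total = 10800 + 2040 + 37 = 12877

12877 seconds


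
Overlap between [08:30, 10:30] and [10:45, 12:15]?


0 minutes

Meeting A: 510-630 (in minutes from midnight)
Meeting B: 645-735
Overlap start = max(510, 645) = 645
Overlap end = min(630, 735) = 630
Overlap = max(0, 630 - 645) = 0 min


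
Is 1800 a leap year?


No

Rules: divisible by 4 AND (not by 100 OR by 400)
1800 ÷ 4 = 450 exactly → divisible by 4
1800 ÷ 100 = 18 exactly → divisible by 100
1800 ÷ 400 = 4 remainder 200 → not divisible by 400
Divisible by 100 but not by 400 → not a leap year
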